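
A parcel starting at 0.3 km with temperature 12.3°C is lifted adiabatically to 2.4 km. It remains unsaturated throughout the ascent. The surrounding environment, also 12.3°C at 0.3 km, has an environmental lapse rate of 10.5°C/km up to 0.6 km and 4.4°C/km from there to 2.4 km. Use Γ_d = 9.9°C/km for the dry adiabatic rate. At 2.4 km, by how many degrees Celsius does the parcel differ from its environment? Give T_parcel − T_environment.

Parcel:
  From 300 m to 2400 m (dry): cools by 9.9 × 2.1 = 20.79°C, giving -8.49°C.
Environment:
  From 300 m to 600 m (environment, lower layer): cools by 10.5 × 0.3 = 3.15°C, giving 9.15°C.
  From 600 m to 2400 m (environment, upper layer): cools by 4.4 × 1.8 = 7.92°C, giving 1.23°C.
T_parcel − T_env = -8.49 − 1.23 = -9.72°C

-9.72°C (parcel cooler than environment)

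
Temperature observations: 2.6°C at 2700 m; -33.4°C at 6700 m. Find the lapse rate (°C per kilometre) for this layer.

Γ = −ΔT/Δz = (2.6 − (-33.4)) / (6700 − 2700) m
  = 36°C / 4 km = 9°C/km

9°C/km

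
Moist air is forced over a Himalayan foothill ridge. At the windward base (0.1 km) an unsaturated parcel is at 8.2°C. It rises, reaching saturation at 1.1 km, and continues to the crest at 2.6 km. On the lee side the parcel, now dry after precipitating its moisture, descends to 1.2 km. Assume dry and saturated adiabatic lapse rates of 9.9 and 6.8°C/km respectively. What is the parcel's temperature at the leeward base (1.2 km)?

100–1100 m, dry: Δz = 1 km ⇒ ΔT = -9.9°C; T = -1.7°C
1100–2600 m, saturated: Δz = 1.5 km ⇒ ΔT = -10.2°C; T = -11.9°C
2600–1200 m, dry descent: Δz = 1.4 km ⇒ ΔT = +13.86°C; T = 1.96°C

1.96°C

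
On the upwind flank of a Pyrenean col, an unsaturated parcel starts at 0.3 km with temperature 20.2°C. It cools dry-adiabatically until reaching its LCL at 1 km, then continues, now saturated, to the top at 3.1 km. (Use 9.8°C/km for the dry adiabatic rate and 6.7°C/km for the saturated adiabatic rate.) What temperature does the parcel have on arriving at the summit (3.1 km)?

300–1000 m, dry: Δz = 0.7 km ⇒ ΔT = -6.86°C; T = 13.34°C
1000–3100 m, saturated: Δz = 2.1 km ⇒ ΔT = -14.07°C; T = -0.73°C

-0.73°C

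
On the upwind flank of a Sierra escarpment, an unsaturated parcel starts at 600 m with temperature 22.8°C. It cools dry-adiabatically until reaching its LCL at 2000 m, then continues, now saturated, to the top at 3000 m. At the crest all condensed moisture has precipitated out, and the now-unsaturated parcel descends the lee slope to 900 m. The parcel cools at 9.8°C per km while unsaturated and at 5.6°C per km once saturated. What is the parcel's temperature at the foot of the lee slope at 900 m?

24.06°C

Dry to 2000 m: -9.8 × 1.4 km = -13.72°C, so T = 9.08°C.
Saturated to 3000 m: -5.6 × 1 km = -5.6°C, so T = 3.48°C.
Dry descent to 900 m: +9.8 × 2.1 km = +20.58°C, so T = 24.06°C.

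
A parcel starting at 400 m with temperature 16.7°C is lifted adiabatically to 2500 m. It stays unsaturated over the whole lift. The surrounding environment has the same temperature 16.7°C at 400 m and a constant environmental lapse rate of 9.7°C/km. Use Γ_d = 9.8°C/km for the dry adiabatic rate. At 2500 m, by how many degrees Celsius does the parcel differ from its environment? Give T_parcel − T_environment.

-0.21°C (parcel cooler than environment)

Parcel:
  400–2500 m, dry: Δz = 2.1 km ⇒ ΔT = -20.58°C; T = -3.88°C
Environment:
  400–2500 m, environment: Δz = 2.1 km ⇒ ΔT = -20.37°C; T = -3.67°C
T_parcel − T_env = -3.88 − (-3.67) = -0.21°C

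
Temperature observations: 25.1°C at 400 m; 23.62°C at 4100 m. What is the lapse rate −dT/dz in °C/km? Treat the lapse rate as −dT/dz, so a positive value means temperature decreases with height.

0.4°C/km

Γ = −ΔT/Δz = (25.1 − 23.62) / (4100 − 400) m
  = 1.48°C / 3.7 km = 0.4°C/km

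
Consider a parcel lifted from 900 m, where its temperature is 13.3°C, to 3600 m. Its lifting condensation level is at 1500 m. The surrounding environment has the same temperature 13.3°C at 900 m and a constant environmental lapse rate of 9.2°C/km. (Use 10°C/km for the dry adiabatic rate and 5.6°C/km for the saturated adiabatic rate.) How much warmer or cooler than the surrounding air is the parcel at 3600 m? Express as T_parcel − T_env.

+7.08°C (parcel warmer than environment)

Parcel:
  Dry to 1500 m: -10 × 0.6 km = -6°C, so T = 7.3°C.
  Saturated to 3600 m: -5.6 × 2.1 km = -11.76°C, so T = -4.46°C.
Environment:
  Environment to 3600 m: -9.2 × 2.7 km = -24.84°C, so T = -11.54°C.
T_parcel − T_env = -4.46 − (-11.54) = +7.08°C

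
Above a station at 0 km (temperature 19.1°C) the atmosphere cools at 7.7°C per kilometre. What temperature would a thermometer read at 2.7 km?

-1.69°C

Environmental to 2700 m: -7.7 × 2.7 km = -20.79°C, so T = -1.69°C.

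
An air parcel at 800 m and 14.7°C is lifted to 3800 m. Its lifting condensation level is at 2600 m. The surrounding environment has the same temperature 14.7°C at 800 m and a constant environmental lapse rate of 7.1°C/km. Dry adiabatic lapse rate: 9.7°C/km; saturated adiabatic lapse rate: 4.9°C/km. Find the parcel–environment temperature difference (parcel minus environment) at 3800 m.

Parcel:
  From 800 m to 2600 m (dry): cools by 9.7 × 1.8 = 17.46°C, giving -2.76°C.
  From 2600 m to 3800 m (saturated): cools by 4.9 × 1.2 = 5.88°C, giving -8.64°C.
Environment:
  From 800 m to 3800 m (environment): cools by 7.1 × 3 = 21.3°C, giving -6.6°C.
T_parcel − T_env = -8.64 − (-6.6) = -2.04°C

-2.04°C (parcel cooler than environment)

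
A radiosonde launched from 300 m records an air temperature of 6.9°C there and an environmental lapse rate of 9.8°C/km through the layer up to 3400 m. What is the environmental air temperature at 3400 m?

From 300 m to 3400 m (environmental): cools by 9.8 × 3.1 = 30.38°C, giving -23.48°C.

-23.48°C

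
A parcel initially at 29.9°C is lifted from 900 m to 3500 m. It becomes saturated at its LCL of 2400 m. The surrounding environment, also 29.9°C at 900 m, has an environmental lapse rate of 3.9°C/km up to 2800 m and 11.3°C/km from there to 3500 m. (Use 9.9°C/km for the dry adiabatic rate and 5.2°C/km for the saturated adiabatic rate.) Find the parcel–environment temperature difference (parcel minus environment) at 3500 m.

Parcel:
  900 → 2400 m (dry, 9.9°C/km): ΔT = -9.9 × 1.5 = -14.85°C → T = 15.05°C
  2400 → 3500 m (saturated, 5.2°C/km): ΔT = -5.2 × 1.1 = -5.72°C → T = 9.33°C
Environment:
  900 → 2800 m (environment, lower layer, 3.9°C/km): ΔT = -3.9 × 1.9 = -7.41°C → T = 22.49°C
  2800 → 3500 m (environment, upper layer, 11.3°C/km): ΔT = -11.3 × 0.7 = -7.91°C → T = 14.58°C
T_parcel − T_env = 9.33 − 14.58 = -5.25°C

-5.25°C (parcel cooler than environment)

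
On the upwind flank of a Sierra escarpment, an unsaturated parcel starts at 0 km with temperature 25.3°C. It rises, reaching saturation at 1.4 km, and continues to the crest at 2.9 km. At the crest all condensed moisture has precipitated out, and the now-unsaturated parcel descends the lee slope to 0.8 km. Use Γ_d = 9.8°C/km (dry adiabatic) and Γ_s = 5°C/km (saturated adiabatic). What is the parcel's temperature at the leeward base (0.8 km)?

24.66°C

Dry to 1400 m: -9.8 × 1.4 km = -13.72°C, so T = 11.58°C.
Saturated to 2900 m: -5 × 1.5 km = -7.5°C, so T = 4.08°C.
Dry descent to 800 m: +9.8 × 2.1 km = +20.58°C, so T = 24.66°C.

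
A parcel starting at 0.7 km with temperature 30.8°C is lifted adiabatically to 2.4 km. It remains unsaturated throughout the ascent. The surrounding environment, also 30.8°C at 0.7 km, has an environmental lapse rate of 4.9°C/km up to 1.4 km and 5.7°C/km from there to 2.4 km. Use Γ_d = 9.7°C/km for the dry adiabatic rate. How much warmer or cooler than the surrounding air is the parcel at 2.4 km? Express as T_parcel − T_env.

-7.36°C (parcel cooler than environment)

Parcel:
  700 → 2400 m (dry, 9.7°C/km): ΔT = -9.7 × 1.7 = -16.49°C → T = 14.31°C
Environment:
  700 → 1400 m (environment, lower layer, 4.9°C/km): ΔT = -4.9 × 0.7 = -3.43°C → T = 27.37°C
  1400 → 2400 m (environment, upper layer, 5.7°C/km): ΔT = -5.7 × 1 = -5.7°C → T = 21.67°C
T_parcel − T_env = 14.31 − 21.67 = -7.36°C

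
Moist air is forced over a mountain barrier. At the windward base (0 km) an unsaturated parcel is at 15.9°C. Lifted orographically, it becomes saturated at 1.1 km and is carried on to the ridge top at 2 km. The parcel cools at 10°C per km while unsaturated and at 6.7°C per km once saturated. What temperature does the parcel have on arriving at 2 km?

From 0 m to 1100 m (dry): cools by 10 × 1.1 = 11°C, giving 4.9°C.
From 1100 m to 2000 m (saturated): cools by 6.7 × 0.9 = 6.03°C, giving -1.13°C.

-1.13°C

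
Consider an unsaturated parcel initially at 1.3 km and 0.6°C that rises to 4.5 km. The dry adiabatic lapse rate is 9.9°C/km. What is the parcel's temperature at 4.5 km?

From 1300 m to 4500 m (dry adiabatic): cools by 9.9 × 3.2 = 31.68°C, giving -31.08°C.

-31.08°C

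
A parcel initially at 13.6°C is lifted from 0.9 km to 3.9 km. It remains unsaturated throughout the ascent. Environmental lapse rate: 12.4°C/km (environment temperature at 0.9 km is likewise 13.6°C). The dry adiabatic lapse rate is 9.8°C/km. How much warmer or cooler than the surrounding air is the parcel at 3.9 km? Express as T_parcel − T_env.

+7.8°C (parcel warmer than environment)

Parcel:
  Dry to 3900 m: -9.8 × 3 km = -29.4°C, so T = -15.8°C.
Environment:
  Environment to 3900 m: -12.4 × 3 km = -37.2°C, so T = -23.6°C.
T_parcel − T_env = -15.8 − (-23.6) = +7.8°C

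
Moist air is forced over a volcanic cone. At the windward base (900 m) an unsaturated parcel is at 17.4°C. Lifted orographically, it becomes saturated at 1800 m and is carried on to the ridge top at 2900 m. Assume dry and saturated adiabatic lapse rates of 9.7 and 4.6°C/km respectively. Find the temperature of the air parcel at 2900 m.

900–1800 m, dry: Δz = 0.9 km ⇒ ΔT = -8.73°C; T = 8.67°C
1800–2900 m, saturated: Δz = 1.1 km ⇒ ΔT = -5.06°C; T = 3.61°C

3.61°C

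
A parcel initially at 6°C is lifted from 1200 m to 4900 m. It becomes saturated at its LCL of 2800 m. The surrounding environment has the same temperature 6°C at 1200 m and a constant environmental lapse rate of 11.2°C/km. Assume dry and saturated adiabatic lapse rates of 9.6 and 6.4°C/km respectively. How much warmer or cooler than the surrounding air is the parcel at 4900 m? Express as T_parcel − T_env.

+12.64°C (parcel warmer than environment)

Parcel:
  From 1200 m to 2800 m (dry): cools by 9.6 × 1.6 = 15.36°C, giving -9.36°C.
  From 2800 m to 4900 m (saturated): cools by 6.4 × 2.1 = 13.44°C, giving -22.8°C.
Environment:
  From 1200 m to 4900 m (environment): cools by 11.2 × 3.7 = 41.44°C, giving -35.44°C.
T_parcel − T_env = -22.8 − (-35.44) = +12.64°C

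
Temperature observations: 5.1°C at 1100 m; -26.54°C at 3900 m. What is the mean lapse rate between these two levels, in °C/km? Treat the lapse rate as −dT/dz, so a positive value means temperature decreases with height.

Γ = −ΔT/Δz = (5.1 − (-26.54)) / (3900 − 1100) m
  = 31.64°C / 2.8 km = 11.3°C/km

11.3°C/km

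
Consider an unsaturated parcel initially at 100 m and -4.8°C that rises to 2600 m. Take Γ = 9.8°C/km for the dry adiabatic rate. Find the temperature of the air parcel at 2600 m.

-29.3°C

100 → 2600 m (dry adiabatic, 9.8°C/km): ΔT = -9.8 × 2.5 = -24.5°C → T = -29.3°C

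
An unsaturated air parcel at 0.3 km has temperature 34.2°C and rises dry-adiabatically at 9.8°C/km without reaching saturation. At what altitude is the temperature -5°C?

4.3 km

Height above start = (34.2 − (-5)) / 9.8 = 4 km
Altitude = 300 m + 4000 m = 4300 m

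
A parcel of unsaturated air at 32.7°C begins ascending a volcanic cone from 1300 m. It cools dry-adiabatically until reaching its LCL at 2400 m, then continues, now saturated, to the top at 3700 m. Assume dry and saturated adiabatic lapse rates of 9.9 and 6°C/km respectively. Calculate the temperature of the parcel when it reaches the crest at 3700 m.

Dry to 2400 m: -9.9 × 1.1 km = -10.89°C, so T = 21.81°C.
Saturated to 3700 m: -6 × 1.3 km = -7.8°C, so T = 14.01°C.

14.01°C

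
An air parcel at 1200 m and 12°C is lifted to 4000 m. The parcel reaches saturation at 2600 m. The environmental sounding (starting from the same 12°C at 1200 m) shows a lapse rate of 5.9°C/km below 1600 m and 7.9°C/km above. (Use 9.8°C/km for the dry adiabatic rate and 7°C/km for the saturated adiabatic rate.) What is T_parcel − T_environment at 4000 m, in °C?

-2.2°C (parcel cooler than environment)

Parcel:
  1200 → 2600 m (dry, 9.8°C/km): ΔT = -9.8 × 1.4 = -13.72°C → T = -1.72°C
  2600 → 4000 m (saturated, 7°C/km): ΔT = -7 × 1.4 = -9.8°C → T = -11.52°C
Environment:
  1200 → 1600 m (environment, lower layer, 5.9°C/km): ΔT = -5.9 × 0.4 = -2.36°C → T = 9.64°C
  1600 → 4000 m (environment, upper layer, 7.9°C/km): ΔT = -7.9 × 2.4 = -18.96°C → T = -9.32°C
T_parcel − T_env = -11.52 − (-9.32) = -2.2°C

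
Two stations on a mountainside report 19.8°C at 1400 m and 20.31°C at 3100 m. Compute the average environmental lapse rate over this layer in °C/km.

-0.3°C/km

Γ = −ΔT/Δz = (19.8 − 20.31) / (3100 − 1400) m
  = -0.51°C / 1.7 km = -0.3°C/km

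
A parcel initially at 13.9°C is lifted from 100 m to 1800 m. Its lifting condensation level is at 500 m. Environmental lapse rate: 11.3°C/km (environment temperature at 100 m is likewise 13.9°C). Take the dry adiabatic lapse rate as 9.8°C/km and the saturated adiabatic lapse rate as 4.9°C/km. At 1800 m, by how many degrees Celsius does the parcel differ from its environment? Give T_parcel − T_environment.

Parcel:
  100 → 500 m (dry, 9.8°C/km): ΔT = -9.8 × 0.4 = -3.92°C → T = 9.98°C
  500 → 1800 m (saturated, 4.9°C/km): ΔT = -4.9 × 1.3 = -6.37°C → T = 3.61°C
Environment:
  100 → 1800 m (environment, 11.3°C/km): ΔT = -11.3 × 1.7 = -19.21°C → T = -5.31°C
T_parcel − T_env = 3.61 − (-5.31) = +8.92°C

+8.92°C (parcel warmer than environment)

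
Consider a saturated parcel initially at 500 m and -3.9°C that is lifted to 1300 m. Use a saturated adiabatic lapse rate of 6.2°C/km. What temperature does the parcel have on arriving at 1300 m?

500–1300 m, saturated adiabatic: Δz = 0.8 km ⇒ ΔT = -4.96°C; T = -8.86°C

-8.86°C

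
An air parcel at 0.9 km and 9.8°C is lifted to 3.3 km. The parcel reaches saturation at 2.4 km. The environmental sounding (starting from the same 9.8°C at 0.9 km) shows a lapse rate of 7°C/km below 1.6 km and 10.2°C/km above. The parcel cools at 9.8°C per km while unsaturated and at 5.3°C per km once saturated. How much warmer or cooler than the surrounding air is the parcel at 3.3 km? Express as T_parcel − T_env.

Parcel:
  From 900 m to 2400 m (dry): cools by 9.8 × 1.5 = 14.7°C, giving -4.9°C.
  From 2400 m to 3300 m (saturated): cools by 5.3 × 0.9 = 4.77°C, giving -9.67°C.
Environment:
  From 900 m to 1600 m (environment, lower layer): cools by 7 × 0.7 = 4.9°C, giving 4.9°C.
  From 1600 m to 3300 m (environment, upper layer): cools by 10.2 × 1.7 = 17.34°C, giving -12.44°C.
T_parcel − T_env = -9.67 − (-12.44) = +2.77°C

+2.77°C (parcel warmer than environment)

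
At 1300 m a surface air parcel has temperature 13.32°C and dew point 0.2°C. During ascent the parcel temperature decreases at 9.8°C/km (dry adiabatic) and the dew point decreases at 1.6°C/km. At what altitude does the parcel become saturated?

2900 m

T and T_d converge at 9.8 − 1.6 = 8.2°C per km
Height above start = (13.32 − 0.2) / 8.2 = 1.6 km
LCL altitude = 1300 m + 1600 m = 2900 m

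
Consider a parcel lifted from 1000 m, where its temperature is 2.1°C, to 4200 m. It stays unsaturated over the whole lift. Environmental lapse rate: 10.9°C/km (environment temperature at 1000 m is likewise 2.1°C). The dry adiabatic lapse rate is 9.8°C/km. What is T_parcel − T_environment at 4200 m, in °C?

Parcel:
  1000 → 4200 m (dry, 9.8°C/km): ΔT = -9.8 × 3.2 = -31.36°C → T = -29.26°C
Environment:
  1000 → 4200 m (environment, 10.9°C/km): ΔT = -10.9 × 3.2 = -34.88°C → T = -32.78°C
T_parcel − T_env = -29.26 − (-32.78) = +3.52°C

+3.52°C (parcel warmer than environment)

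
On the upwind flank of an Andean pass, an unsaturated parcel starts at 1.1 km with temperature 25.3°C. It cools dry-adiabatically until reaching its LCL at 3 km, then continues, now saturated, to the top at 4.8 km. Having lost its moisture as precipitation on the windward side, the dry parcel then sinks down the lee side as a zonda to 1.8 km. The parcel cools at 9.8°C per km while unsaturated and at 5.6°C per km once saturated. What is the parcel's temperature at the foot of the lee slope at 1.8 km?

1100–3000 m, dry: Δz = 1.9 km ⇒ ΔT = -18.62°C; T = 6.68°C
3000–4800 m, saturated: Δz = 1.8 km ⇒ ΔT = -10.08°C; T = -3.4°C
4800–1800 m, dry descent: Δz = 3 km ⇒ ΔT = +29.4°C; T = 26°C

26°C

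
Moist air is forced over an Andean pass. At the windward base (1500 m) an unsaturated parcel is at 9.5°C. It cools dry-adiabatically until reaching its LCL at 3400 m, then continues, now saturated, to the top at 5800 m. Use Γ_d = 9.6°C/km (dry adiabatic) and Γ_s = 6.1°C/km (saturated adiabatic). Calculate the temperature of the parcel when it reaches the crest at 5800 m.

-23.38°C

1500 → 3400 m (dry, 9.6°C/km): ΔT = -9.6 × 1.9 = -18.24°C → T = -8.74°C
3400 → 5800 m (saturated, 6.1°C/km): ΔT = -6.1 × 2.4 = -14.64°C → T = -23.38°C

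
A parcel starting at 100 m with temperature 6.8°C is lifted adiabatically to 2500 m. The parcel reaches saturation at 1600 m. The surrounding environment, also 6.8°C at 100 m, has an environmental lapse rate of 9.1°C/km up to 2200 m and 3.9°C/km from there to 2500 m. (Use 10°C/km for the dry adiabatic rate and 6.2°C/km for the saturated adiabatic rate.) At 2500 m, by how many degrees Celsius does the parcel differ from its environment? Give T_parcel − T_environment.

-0.3°C (parcel cooler than environment)

Parcel:
  Dry to 1600 m: -10 × 1.5 km = -15°C, so T = -8.2°C.
  Saturated to 2500 m: -6.2 × 0.9 km = -5.58°C, so T = -13.78°C.
Environment:
  Environment, lower layer to 2200 m: -9.1 × 2.1 km = -19.11°C, so T = -12.31°C.
  Environment, upper layer to 2500 m: -3.9 × 0.3 km = -1.17°C, so T = -13.48°C.
T_parcel − T_env = -13.78 − (-13.48) = -0.3°C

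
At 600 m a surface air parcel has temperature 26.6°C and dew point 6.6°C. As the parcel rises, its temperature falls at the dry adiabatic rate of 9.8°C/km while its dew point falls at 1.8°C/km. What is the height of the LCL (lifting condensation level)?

T and T_d converge at 9.8 − 1.8 = 8°C per km
Height above start = (26.6 − 6.6) / 8 = 2.5 km
LCL altitude = 600 m + 2500 m = 3100 m

3100 m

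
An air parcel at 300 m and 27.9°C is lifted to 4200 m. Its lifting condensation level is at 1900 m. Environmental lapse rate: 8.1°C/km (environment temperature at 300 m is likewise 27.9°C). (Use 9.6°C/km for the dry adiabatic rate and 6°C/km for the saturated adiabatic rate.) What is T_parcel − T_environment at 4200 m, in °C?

+2.43°C (parcel warmer than environment)

Parcel:
  300–1900 m, dry: Δz = 1.6 km ⇒ ΔT = -15.36°C; T = 12.54°C
  1900–4200 m, saturated: Δz = 2.3 km ⇒ ΔT = -13.8°C; T = -1.26°C
Environment:
  300–4200 m, environment: Δz = 3.9 km ⇒ ΔT = -31.59°C; T = -3.69°C
T_parcel − T_env = -1.26 − (-3.69) = +2.43°C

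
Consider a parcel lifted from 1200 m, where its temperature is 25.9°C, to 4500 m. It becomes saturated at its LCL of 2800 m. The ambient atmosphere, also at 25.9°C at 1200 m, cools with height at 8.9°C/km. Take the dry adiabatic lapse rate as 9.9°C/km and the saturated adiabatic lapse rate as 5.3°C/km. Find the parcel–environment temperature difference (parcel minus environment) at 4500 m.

+4.52°C (parcel warmer than environment)

Parcel:
  From 1200 m to 2800 m (dry): cools by 9.9 × 1.6 = 15.84°C, giving 10.06°C.
  From 2800 m to 4500 m (saturated): cools by 5.3 × 1.7 = 9.01°C, giving 1.05°C.
Environment:
  From 1200 m to 4500 m (environment): cools by 8.9 × 3.3 = 29.37°C, giving -3.47°C.
T_parcel − T_env = 1.05 − (-3.47) = +4.52°C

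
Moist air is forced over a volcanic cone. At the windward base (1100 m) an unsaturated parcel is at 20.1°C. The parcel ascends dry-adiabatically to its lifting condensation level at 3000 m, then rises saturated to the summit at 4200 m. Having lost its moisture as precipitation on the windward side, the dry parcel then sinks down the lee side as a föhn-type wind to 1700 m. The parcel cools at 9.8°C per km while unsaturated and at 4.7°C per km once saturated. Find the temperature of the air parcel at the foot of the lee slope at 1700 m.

1100–3000 m, dry: Δz = 1.9 km ⇒ ΔT = -18.62°C; T = 1.48°C
3000–4200 m, saturated: Δz = 1.2 km ⇒ ΔT = -5.64°C; T = -4.16°C
4200–1700 m, dry descent: Δz = 2.5 km ⇒ ΔT = +24.5°C; T = 20.34°C

20.34°C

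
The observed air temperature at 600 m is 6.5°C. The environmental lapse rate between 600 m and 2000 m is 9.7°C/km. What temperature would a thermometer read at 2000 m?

600–2000 m, environmental: Δz = 1.4 km ⇒ ΔT = -13.58°C; T = -7.08°C

-7.08°C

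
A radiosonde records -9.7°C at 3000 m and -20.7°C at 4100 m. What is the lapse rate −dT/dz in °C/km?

10°C/km

Γ = −ΔT/Δz = (-9.7 − (-20.7)) / (4100 − 3000) m
  = 11°C / 1.1 km = 10°C/km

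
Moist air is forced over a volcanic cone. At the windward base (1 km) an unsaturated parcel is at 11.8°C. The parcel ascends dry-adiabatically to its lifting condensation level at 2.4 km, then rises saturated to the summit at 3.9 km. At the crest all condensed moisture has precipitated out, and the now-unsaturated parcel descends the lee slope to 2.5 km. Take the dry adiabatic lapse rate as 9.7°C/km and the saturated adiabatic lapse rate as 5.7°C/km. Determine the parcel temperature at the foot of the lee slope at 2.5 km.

3.25°C

1000 → 2400 m (dry, 9.7°C/km): ΔT = -9.7 × 1.4 = -13.58°C → T = -1.78°C
2400 → 3900 m (saturated, 5.7°C/km): ΔT = -5.7 × 1.5 = -8.55°C → T = -10.33°C
3900 → 2500 m (dry descent, 9.7°C/km): ΔT = +9.7 × 1.4 = +13.58°C → T = 3.25°C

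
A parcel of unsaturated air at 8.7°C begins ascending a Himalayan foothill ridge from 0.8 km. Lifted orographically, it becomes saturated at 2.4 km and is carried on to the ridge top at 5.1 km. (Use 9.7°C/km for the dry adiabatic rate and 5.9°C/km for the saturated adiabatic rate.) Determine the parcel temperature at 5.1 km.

-22.75°C

800–2400 m, dry: Δz = 1.6 km ⇒ ΔT = -15.52°C; T = -6.82°C
2400–5100 m, saturated: Δz = 2.7 km ⇒ ΔT = -15.93°C; T = -22.75°C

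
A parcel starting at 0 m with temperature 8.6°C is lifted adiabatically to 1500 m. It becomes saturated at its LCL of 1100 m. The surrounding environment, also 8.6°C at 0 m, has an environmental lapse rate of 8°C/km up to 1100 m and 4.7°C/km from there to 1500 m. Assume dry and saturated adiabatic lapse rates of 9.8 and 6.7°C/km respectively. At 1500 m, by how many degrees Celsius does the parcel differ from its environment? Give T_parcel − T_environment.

Parcel:
  From 0 m to 1100 m (dry): cools by 9.8 × 1.1 = 10.78°C, giving -2.18°C.
  From 1100 m to 1500 m (saturated): cools by 6.7 × 0.4 = 2.68°C, giving -4.86°C.
Environment:
  From 0 m to 1100 m (environment, lower layer): cools by 8 × 1.1 = 8.8°C, giving -0.2°C.
  From 1100 m to 1500 m (environment, upper layer): cools by 4.7 × 0.4 = 1.88°C, giving -2.08°C.
T_parcel − T_env = -4.86 − (-2.08) = -2.78°C

-2.78°C (parcel cooler than environment)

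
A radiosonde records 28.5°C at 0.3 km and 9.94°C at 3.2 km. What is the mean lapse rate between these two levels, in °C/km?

6.4°C/km

Γ = −ΔT/Δz = (28.5 − 9.94) / (3200 − 300) m
  = 18.56°C / 2.9 km = 6.4°C/km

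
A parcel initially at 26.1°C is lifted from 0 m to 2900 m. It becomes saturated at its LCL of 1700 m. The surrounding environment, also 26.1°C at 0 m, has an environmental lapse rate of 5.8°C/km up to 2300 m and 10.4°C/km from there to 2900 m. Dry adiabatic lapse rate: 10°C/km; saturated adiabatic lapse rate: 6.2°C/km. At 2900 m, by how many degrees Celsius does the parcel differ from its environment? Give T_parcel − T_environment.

Parcel:
  Dry to 1700 m: -10 × 1.7 km = -17°C, so T = 9.1°C.
  Saturated to 2900 m: -6.2 × 1.2 km = -7.44°C, so T = 1.66°C.
Environment:
  Environment, lower layer to 2300 m: -5.8 × 2.3 km = -13.34°C, so T = 12.76°C.
  Environment, upper layer to 2900 m: -10.4 × 0.6 km = -6.24°C, so T = 6.52°C.
T_parcel − T_env = 1.66 − 6.52 = -4.86°C

-4.86°C (parcel cooler than environment)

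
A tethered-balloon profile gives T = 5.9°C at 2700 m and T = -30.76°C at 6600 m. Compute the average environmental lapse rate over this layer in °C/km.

9.4°C/km

Γ = −ΔT/Δz = (5.9 − (-30.76)) / (6600 − 2700) m
  = 36.66°C / 3.9 km = 9.4°C/km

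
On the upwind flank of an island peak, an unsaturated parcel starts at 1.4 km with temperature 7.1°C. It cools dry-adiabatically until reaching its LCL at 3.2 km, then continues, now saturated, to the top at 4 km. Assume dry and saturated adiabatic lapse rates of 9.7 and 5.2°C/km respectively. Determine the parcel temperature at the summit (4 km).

Dry to 3200 m: -9.7 × 1.8 km = -17.46°C, so T = -10.36°C.
Saturated to 4000 m: -5.2 × 0.8 km = -4.16°C, so T = -14.52°C.

-14.52°C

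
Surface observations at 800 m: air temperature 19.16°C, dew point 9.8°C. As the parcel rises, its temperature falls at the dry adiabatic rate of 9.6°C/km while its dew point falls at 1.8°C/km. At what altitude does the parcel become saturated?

2000 m

T and T_d converge at 9.6 − 1.8 = 7.8°C per km
Height above start = (19.16 − 9.8) / 7.8 = 1.2 km
LCL altitude = 800 m + 1200 m = 2000 m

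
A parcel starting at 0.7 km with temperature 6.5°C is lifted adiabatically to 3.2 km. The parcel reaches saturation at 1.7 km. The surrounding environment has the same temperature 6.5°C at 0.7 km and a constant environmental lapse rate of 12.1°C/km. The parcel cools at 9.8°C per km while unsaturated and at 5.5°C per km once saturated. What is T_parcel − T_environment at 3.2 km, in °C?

+12.2°C (parcel warmer than environment)

Parcel:
  From 700 m to 1700 m (dry): cools by 9.8 × 1 = 9.8°C, giving -3.3°C.
  From 1700 m to 3200 m (saturated): cools by 5.5 × 1.5 = 8.25°C, giving -11.55°C.
Environment:
  From 700 m to 3200 m (environment): cools by 12.1 × 2.5 = 30.25°C, giving -23.75°C.
T_parcel − T_env = -11.55 − (-23.75) = +12.2°C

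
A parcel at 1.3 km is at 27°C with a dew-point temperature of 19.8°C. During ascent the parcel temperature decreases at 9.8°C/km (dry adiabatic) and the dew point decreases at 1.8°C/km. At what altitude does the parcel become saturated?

2.2 km

T and T_d converge at 9.8 − 1.8 = 8°C per km
Height above start = (27 − 19.8) / 8 = 0.9 km
LCL altitude = 1300 m + 900 m = 2200 m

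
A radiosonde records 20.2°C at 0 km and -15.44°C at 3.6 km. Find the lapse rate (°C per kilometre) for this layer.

9.9°C/km

Γ = −ΔT/Δz = (20.2 − (-15.44)) / (3600 − 0) m
  = 35.64°C / 3.6 km = 9.9°C/km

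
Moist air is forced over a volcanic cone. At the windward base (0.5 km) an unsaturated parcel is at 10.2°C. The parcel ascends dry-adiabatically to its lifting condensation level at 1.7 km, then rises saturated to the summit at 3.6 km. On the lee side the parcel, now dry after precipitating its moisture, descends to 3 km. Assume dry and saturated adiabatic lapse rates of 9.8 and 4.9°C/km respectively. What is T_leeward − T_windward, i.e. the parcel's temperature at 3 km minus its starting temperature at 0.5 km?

500 → 1700 m (dry, 9.8°C/km): ΔT = -9.8 × 1.2 = -11.76°C → T = -1.56°C
1700 → 3600 m (saturated, 4.9°C/km): ΔT = -4.9 × 1.9 = -9.31°C → T = -10.87°C
3600 → 3000 m (dry descent, 9.8°C/km): ΔT = +9.8 × 0.6 = +5.88°C → T = -4.99°C
Net change vs windward start: -4.99 − 10.2 = -15.19°C

-15.19°C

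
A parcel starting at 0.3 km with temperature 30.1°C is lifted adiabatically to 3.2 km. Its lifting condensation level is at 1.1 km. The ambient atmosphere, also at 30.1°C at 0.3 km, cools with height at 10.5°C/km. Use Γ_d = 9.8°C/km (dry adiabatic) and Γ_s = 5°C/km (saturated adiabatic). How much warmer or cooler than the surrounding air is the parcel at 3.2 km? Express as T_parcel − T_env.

Parcel:
  From 300 m to 1100 m (dry): cools by 9.8 × 0.8 = 7.84°C, giving 22.26°C.
  From 1100 m to 3200 m (saturated): cools by 5 × 2.1 = 10.5°C, giving 11.76°C.
Environment:
  From 300 m to 3200 m (environment): cools by 10.5 × 2.9 = 30.45°C, giving -0.35°C.
T_parcel − T_env = 11.76 − (-0.35) = +12.11°C

+12.11°C (parcel warmer than environment)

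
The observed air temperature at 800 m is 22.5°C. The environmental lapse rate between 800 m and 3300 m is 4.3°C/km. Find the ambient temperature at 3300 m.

11.75°C

Environmental to 3300 m: -4.3 × 2.5 km = -10.75°C, so T = 11.75°C.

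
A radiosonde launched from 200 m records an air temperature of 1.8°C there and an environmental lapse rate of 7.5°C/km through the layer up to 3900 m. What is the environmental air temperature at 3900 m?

-25.95°C

From 200 m to 3900 m (environmental): cools by 7.5 × 3.7 = 27.75°C, giving -25.95°C.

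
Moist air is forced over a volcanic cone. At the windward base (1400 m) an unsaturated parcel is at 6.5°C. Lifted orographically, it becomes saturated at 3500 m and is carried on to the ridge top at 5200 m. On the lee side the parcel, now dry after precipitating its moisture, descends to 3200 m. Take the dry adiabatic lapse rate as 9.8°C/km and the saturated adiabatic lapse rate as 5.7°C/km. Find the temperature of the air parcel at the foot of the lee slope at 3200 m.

1400 → 3500 m (dry, 9.8°C/km): ΔT = -9.8 × 2.1 = -20.58°C → T = -14.08°C
3500 → 5200 m (saturated, 5.7°C/km): ΔT = -5.7 × 1.7 = -9.69°C → T = -23.77°C
5200 → 3200 m (dry descent, 9.8°C/km): ΔT = +9.8 × 2 = +19.6°C → T = -4.17°C

-4.17°C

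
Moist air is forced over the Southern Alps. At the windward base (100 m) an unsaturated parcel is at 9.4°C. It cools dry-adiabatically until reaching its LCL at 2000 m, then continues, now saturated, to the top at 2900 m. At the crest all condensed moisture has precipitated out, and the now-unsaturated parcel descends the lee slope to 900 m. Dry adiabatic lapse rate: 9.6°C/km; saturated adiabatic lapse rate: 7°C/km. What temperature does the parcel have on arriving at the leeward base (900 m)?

Dry to 2000 m: -9.6 × 1.9 km = -18.24°C, so T = -8.84°C.
Saturated to 2900 m: -7 × 0.9 km = -6.3°C, so T = -15.14°C.
Dry descent to 900 m: +9.6 × 2 km = +19.2°C, so T = 4.06°C.

4.06°C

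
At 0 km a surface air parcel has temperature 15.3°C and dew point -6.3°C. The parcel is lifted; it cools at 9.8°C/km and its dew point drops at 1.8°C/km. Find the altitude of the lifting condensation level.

T and T_d converge at 9.8 − 1.8 = 8°C per km
Height above start = (15.3 − (-6.3)) / 8 = 2.7 km
LCL altitude = 0 m + 2700 m = 2700 m

2.7 km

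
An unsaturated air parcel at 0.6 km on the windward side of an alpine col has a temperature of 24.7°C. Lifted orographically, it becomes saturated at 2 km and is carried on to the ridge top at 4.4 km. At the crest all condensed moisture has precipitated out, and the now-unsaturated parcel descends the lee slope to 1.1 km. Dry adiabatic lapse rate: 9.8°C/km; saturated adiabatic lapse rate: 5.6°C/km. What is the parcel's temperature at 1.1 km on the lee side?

29.88°C

Dry to 2000 m: -9.8 × 1.4 km = -13.72°C, so T = 10.98°C.
Saturated to 4400 m: -5.6 × 2.4 km = -13.44°C, so T = -2.46°C.
Dry descent to 1100 m: +9.8 × 3.3 km = +32.34°C, so T = 29.88°C.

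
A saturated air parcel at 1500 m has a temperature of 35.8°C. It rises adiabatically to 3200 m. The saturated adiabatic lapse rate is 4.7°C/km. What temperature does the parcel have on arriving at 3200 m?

1500–3200 m, saturated adiabatic: Δz = 1.7 km ⇒ ΔT = -7.99°C; T = 27.81°C

27.81°C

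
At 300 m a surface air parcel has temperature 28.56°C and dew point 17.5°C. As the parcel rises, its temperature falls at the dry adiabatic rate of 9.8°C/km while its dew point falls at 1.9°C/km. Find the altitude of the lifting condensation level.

T and T_d converge at 9.8 − 1.9 = 7.9°C per km
Height above start = (28.56 − 17.5) / 7.9 = 1.4 km
LCL altitude = 300 m + 1400 m = 1700 m

1700 m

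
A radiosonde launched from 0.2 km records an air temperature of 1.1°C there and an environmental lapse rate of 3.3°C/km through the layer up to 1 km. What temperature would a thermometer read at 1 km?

-1.54°C

From 200 m to 1000 m (environmental): cools by 3.3 × 0.8 = 2.64°C, giving -1.54°C.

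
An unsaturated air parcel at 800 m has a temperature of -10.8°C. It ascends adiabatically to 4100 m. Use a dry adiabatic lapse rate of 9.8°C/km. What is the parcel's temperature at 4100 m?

Dry adiabatic to 4100 m: -9.8 × 3.3 km = -32.34°C, so T = -43.14°C.

-43.14°C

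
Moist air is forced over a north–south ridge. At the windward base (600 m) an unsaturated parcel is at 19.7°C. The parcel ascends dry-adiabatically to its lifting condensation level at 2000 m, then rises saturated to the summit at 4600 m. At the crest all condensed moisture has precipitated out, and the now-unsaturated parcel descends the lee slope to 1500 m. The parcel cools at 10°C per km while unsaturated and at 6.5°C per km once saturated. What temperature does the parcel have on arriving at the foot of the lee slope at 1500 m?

19.8°C

600 → 2000 m (dry, 10°C/km): ΔT = -10 × 1.4 = -14°C → T = 5.7°C
2000 → 4600 m (saturated, 6.5°C/km): ΔT = -6.5 × 2.6 = -16.9°C → T = -11.2°C
4600 → 1500 m (dry descent, 10°C/km): ΔT = +10 × 3.1 = +31°C → T = 19.8°C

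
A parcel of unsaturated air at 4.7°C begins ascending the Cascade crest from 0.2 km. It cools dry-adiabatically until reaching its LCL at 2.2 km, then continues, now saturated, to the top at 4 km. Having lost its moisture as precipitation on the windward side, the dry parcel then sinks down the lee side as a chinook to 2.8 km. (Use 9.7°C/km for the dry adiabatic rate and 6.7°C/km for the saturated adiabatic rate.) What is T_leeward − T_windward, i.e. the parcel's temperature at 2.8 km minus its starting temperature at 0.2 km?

-19.82°C

From 200 m to 2200 m (dry): cools by 9.7 × 2 = 19.4°C, giving -14.7°C.
From 2200 m to 4000 m (saturated): cools by 6.7 × 1.8 = 12.06°C, giving -26.76°C.
From 4000 m to 2800 m (dry descent): warms by 9.7 × 1.2 = 11.64°C, giving -15.12°C.
Net change vs windward start: -15.12 − 4.7 = -19.82°C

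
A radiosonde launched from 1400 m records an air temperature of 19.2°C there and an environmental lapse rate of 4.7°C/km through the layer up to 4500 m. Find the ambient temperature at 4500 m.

From 1400 m to 4500 m (environmental): cools by 4.7 × 3.1 = 14.57°C, giving 4.63°C.

4.63°C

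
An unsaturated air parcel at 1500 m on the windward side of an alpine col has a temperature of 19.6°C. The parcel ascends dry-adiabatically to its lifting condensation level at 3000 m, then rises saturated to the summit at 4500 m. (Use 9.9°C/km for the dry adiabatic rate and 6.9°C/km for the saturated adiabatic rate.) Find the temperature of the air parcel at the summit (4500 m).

-5.6°C

From 1500 m to 3000 m (dry): cools by 9.9 × 1.5 = 14.85°C, giving 4.75°C.
From 3000 m to 4500 m (saturated): cools by 6.9 × 1.5 = 10.35°C, giving -5.6°C.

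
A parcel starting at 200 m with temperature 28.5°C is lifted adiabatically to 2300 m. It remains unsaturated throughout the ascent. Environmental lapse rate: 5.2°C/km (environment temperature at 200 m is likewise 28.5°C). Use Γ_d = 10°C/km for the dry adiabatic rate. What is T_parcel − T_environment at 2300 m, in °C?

Parcel:
  200–2300 m, dry: Δz = 2.1 km ⇒ ΔT = -21°C; T = 7.5°C
Environment:
  200–2300 m, environment: Δz = 2.1 km ⇒ ΔT = -10.92°C; T = 17.58°C
T_parcel − T_env = 7.5 − 17.58 = -10.08°C

-10.08°C (parcel cooler than environment)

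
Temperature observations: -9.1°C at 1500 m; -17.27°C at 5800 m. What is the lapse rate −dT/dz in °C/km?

1.9°C/km

Γ = −ΔT/Δz = (-9.1 − (-17.27)) / (5800 − 1500) m
  = 8.17°C / 4.3 km = 1.9°C/km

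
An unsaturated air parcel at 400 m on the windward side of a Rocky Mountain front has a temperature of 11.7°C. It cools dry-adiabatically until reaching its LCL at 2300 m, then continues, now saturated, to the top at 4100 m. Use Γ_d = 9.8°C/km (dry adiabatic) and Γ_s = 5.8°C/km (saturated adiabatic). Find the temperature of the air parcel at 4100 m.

400–2300 m, dry: Δz = 1.9 km ⇒ ΔT = -18.62°C; T = -6.92°C
2300–4100 m, saturated: Δz = 1.8 km ⇒ ΔT = -10.44°C; T = -17.36°C

-17.36°C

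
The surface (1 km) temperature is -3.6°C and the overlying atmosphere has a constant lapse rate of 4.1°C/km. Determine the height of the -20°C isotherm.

5 km

Height above start = (-3.6 − (-20)) / 4.1 = 4 km
Altitude = 1000 m + 4000 m = 5000 m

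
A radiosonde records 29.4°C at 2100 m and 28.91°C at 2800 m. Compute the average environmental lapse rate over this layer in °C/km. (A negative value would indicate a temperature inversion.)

Γ = −ΔT/Δz = (29.4 − 28.91) / (2800 − 2100) m
  = 0.49°C / 0.7 km = 0.7°C/km

0.7°C/km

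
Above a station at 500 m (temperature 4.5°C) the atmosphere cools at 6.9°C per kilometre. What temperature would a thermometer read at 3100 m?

-13.44°C

500–3100 m, environmental: Δz = 2.6 km ⇒ ΔT = -17.94°C; T = -13.44°C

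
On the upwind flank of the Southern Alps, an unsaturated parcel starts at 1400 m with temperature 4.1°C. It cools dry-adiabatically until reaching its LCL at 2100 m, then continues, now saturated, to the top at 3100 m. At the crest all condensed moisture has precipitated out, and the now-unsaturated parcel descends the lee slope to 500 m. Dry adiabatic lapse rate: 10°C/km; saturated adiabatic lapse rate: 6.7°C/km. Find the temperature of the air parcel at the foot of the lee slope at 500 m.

1400–2100 m, dry: Δz = 0.7 km ⇒ ΔT = -7°C; T = -2.9°C
2100–3100 m, saturated: Δz = 1 km ⇒ ΔT = -6.7°C; T = -9.6°C
3100–500 m, dry descent: Δz = 2.6 km ⇒ ΔT = +26°C; T = 16.4°C

16.4°C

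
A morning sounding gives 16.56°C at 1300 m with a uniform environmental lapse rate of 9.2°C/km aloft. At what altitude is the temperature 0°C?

3100 m

Height above start = (16.56 − 0) / 9.2 = 1.8 km
Altitude = 1300 m + 1800 m = 3100 m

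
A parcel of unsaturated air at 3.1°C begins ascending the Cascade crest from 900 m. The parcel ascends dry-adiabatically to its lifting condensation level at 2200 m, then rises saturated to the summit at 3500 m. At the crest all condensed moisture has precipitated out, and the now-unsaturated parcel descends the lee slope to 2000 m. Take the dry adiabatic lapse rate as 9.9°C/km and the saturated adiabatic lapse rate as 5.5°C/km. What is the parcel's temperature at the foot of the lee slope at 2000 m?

-2.07°C

From 900 m to 2200 m (dry): cools by 9.9 × 1.3 = 12.87°C, giving -9.77°C.
From 2200 m to 3500 m (saturated): cools by 5.5 × 1.3 = 7.15°C, giving -16.92°C.
From 3500 m to 2000 m (dry descent): warms by 9.9 × 1.5 = 14.85°C, giving -2.07°C.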